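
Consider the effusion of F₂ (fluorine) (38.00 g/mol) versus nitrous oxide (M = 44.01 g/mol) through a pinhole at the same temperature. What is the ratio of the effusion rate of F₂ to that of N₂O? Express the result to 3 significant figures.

From Graham's law, rate_F₂/rate_N₂O = √(M_N₂O/M_F₂) = √(44.01/38.00) = √1.158 = 1.08.

1.08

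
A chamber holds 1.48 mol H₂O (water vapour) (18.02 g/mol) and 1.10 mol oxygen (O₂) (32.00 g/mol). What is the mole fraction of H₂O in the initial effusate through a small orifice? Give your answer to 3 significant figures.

0.642

Effusion rate of each component ∝ n_i/√M_i (partial pressure × 1/√M).
x_H₂O(eff) = (n_H₂O/√M_H₂O) / (n_H₂O/√M_H₂O + n_O₂/√M_O₂)
= (1.48/√18.02) / (1.48/√18.02 + 1.10/√32.00) = 0.3486/(0.3486 + 0.1945) = 0.642.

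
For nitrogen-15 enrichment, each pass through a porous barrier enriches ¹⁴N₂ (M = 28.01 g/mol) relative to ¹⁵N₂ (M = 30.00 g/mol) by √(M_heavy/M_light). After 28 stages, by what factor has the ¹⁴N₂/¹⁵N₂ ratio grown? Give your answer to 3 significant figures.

2.61

Overall factor = α^28 with α = √(30.00/28.01), i.e. (30.00/28.01)^(28/2).
= 1.07105^14 = 2.61.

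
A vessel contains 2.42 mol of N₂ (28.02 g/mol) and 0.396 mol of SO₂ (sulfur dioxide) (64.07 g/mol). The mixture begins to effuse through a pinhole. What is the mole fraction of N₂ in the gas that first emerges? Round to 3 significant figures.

The effusion rate of species i is ∝ p_i/√M_i ∝ n_i/√M_i.
x_N₂(eff) = (n_N₂/√M_N₂) / (n_N₂/√M_N₂ + n_SO₂/√M_SO₂)
= (2.42/√28.02) / (2.42/√28.02 + 0.396/√64.07) = 0.4572/(0.4572 + 0.04947) = 0.902.

0.902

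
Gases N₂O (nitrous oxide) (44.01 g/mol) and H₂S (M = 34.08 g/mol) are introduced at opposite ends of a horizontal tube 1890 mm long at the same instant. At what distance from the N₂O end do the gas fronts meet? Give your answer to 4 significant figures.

884.7 mm

Graham's law gives d_N₂O/d_H₂S = rate_N₂O/rate_H₂S = √(M_H₂S/M_N₂O) = √(34.08/44.01) = 0.8800.
With d_N₂O + d_H₂S = 1890 mm, d_H₂S = 1890/(1 + 0.8800) = 1005 mm.
d_N₂O = 1890 − 1005 = 884.7 mm.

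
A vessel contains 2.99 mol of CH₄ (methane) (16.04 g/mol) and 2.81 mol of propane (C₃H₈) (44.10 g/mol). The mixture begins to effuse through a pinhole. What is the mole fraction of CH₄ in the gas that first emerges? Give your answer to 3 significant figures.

Effusion rate of each component ∝ n_i/√M_i (partial pressure × 1/√M).
So x_CH₄ in the escaping gas = (n_CH₄/√M_CH₄) / Σ(n_i/√M_i)
= (2.99/√16.04) / (2.99/√16.04 + 2.81/√44.10) = 0.7466/(0.7466 + 0.4231) = 0.638.

0.638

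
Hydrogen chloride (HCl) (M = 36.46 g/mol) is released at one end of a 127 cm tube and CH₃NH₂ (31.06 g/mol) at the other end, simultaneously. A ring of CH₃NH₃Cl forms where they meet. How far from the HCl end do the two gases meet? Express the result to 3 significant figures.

61.0 cm

The fronts meet when d_HCl + d_CH₃NH₂ = L with d_HCl/d_CH₃NH₂ = √(M_CH₃NH₂/M_HCl) (Graham's law). Here √(M_CH₃NH₂/M_HCl) = √(31.06/36.46) = 0.9230.
With d_HCl + d_CH₃NH₂ = 127 cm, d_CH₃NH₂ = 127/(1 + 0.9230) = 66.04 cm.
d_HCl = 127 − 66.04 = 61.0 cm.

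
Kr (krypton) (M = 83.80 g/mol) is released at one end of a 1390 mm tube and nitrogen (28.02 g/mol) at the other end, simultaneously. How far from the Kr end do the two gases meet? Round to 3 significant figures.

509 mm

Graham's law gives d_Kr/d_N₂ = rate_Kr/rate_N₂ = √(M_N₂/M_Kr) = √(28.02/83.80) = 0.5782.
With d_Kr + d_N₂ = 1390 mm, d_N₂ = 1390/(1 + 0.5782) = 880.7 mm.
d_Kr = 1390 − 880.7 = 509 mm.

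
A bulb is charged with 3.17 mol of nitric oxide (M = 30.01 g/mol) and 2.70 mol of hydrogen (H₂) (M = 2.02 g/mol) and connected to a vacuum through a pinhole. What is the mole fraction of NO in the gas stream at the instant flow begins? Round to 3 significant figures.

0.233

Rate_i ∝ x_i/√M_i (Graham's law weighted by mole fraction), so the effusate composition follows n_i/√M_i.
So x_NO in the escaping gas = (n_NO/√M_NO) / Σ(n_i/√M_i)
= (3.17/√30.01) / (3.17/√30.01 + 2.70/√2.02) = 0.5787/(0.5787 + 1.900) = 0.233.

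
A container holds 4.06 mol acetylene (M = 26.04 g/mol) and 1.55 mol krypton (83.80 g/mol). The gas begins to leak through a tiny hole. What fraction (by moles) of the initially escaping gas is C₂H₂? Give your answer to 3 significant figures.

Rate_i ∝ x_i/√M_i (Graham's law weighted by mole fraction), so the effusate composition follows n_i/√M_i.
So x_C₂H₂ in the escaping gas = (n_C₂H₂/√M_C₂H₂) / Σ(n_i/√M_i)
= (4.06/√26.04) / (4.06/√26.04 + 1.55/√83.80) = 0.7956/(0.7956 + 0.1693) = 0.825.

0.825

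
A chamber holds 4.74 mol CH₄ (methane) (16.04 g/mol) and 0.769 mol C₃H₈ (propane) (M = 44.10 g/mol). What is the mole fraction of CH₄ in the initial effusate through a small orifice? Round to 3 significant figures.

0.911

The effusion rate of species i is ∝ p_i/√M_i ∝ n_i/√M_i.
x_CH₄(eff) = (n_CH₄/√M_CH₄) / (n_CH₄/√M_CH₄ + n_C₃H₈/√M_C₃H₈)
= (4.74/√16.04) / (4.74/√16.04 + 0.769/√44.10) = 1.184/(1.184 + 0.1158) = 0.911.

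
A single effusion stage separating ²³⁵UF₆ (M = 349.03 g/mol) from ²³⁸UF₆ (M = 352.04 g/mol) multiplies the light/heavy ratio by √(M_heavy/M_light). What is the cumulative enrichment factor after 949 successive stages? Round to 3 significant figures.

58.8

After 949 stages the ratio has grown by (√(352.04/349.03))^949 = (352.04/349.03)^(949/2).
= 1.00862^(949/2) = 58.8.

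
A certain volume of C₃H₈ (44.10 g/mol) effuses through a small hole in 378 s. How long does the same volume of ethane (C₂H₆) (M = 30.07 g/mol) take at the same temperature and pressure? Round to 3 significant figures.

312 s

Graham's law gives t_C₂H₆/t_C₃H₈ = √(M_C₂H₆/M_C₃H₈) = √(30.07/44.10) = √0.6819 = 0.8257.
So the time for C₂H₆ is 378 × 0.8257 = 312 s.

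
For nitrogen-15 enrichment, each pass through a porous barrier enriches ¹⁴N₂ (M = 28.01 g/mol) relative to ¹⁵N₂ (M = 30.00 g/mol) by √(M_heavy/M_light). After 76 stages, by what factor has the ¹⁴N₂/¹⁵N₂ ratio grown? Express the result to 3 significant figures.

The single-stage factor is √(M_heavy/M_light), so 76 stages give [√(30.00/28.01)]^76 = (30.00/28.01)^(76/2).
= 1.07105^38 = 13.6.

13.6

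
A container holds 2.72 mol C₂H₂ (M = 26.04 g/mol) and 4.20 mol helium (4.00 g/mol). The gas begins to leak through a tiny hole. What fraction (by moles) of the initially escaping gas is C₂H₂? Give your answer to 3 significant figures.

The effusion rate of species i is ∝ p_i/√M_i ∝ n_i/√M_i.
Mole fraction of C₂H₂ in the effusate = (n_C₂H₂/√M_C₂H₂) / (n_C₂H₂/√M_C₂H₂ + n_He/√M_He)
= (2.72/√26.04) / (2.72/√26.04 + 4.20/√4.00) = 0.5330/(0.5330 + 2.100) = 0.202.

0.202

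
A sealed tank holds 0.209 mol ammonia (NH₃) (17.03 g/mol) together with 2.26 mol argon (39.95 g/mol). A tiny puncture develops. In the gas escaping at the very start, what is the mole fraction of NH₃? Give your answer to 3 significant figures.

0.124

Rate_i ∝ x_i/√M_i (Graham's law weighted by mole fraction), so the effusate composition follows n_i/√M_i.
Mole fraction of NH₃ in the effusate = (n_NH₃/√M_NH₃) / (n_NH₃/√M_NH₃ + n_Ar/√M_Ar)
= (0.209/√17.03) / (0.209/√17.03 + 2.26/√39.95) = 0.05065/(0.05065 + 0.3576) = 0.124.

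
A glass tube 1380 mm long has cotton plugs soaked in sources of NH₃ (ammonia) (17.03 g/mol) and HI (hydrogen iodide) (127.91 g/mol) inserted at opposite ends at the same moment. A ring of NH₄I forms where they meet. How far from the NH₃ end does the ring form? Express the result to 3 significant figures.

1010 mm

Graham's law gives d_NH₃/d_HI = rate_NH₃/rate_HI = √(M_HI/M_NH₃) = √(127.91/17.03) = 2.741.
With d_NH₃ + d_HI = 1380 mm, d_HI = 1380/(1 + 2.741) = 368.9 mm.
d_NH₃ = 1380 − 368.9 = 1010 mm.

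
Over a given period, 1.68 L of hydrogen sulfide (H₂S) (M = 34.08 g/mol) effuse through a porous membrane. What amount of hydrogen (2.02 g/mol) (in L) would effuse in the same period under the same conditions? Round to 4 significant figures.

6.901 L

Using Graham's law: rate_H₂/rate_H₂S = √(M_H₂S/M_H₂) = √(34.08/2.02) = √16.87 = 4.107.
So the volume for H₂ is 1.68 × 4.107 = 6.901 L.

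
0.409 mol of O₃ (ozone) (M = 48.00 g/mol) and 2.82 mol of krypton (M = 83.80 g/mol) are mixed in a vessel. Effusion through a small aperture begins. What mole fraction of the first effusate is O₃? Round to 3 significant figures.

Each component's effusion rate ∝ (its partial pressure)·(1/√M) ∝ n_i/√M_i.
So x_O₃ in the escaping gas = (n_O₃/√M_O₃) / Σ(n_i/√M_i)
= (0.409/√48.00) / (0.409/√48.00 + 2.82/√83.80) = 0.05903/(0.05903 + 0.3081) = 0.161.

0.161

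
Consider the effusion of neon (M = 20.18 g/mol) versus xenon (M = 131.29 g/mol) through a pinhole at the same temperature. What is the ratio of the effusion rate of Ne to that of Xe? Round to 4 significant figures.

From Graham's law, rate_Ne/rate_Xe = √(M_Xe/M_Ne) = √(131.29/20.18) = √6.506 = 2.551.

2.551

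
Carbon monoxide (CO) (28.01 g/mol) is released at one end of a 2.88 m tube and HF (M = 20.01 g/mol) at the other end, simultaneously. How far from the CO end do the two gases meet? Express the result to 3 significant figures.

1.32 m

Graham's law gives d_CO/d_HF = rate_CO/rate_HF = √(M_HF/M_CO) = √(20.01/28.01) = 0.8452.
With d_CO + d_HF = 2.88 m, d_HF = 2.88/(1 + 0.8452) = 1.561 m.
d_CO = 2.88 − 1.561 = 1.32 m.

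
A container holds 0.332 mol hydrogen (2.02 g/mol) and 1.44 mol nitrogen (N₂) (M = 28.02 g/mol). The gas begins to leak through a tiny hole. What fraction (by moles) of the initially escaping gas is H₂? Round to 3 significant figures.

0.462

Effusion rate of each component ∝ n_i/√M_i (partial pressure × 1/√M).
So x_H₂ in the escaping gas = (n_H₂/√M_H₂) / Σ(n_i/√M_i)
= (0.332/√2.02) / (0.332/√2.02 + 1.44/√28.02) = 0.2336/(0.2336 + 0.2720) = 0.462.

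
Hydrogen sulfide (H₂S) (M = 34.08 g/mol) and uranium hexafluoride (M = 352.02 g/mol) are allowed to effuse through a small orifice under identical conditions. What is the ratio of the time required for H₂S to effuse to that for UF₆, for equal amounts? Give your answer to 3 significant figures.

Since effusion rate ∝ 1/√M, t_H₂S/t_UF₆ = √(M_H₂S/M_UF₆) = √(34.08/352.02) = √0.09681 = 0.311.

0.311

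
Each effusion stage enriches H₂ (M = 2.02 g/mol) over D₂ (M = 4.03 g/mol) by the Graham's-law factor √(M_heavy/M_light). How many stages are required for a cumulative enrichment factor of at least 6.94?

6

Single-stage factor α = √(4.03/2.02), so ln α = ½ ln(1.99505) = 0.3453.
Need α^N ≥ 6.94 ⇒ N ≥ ln(6.94) / ln α = 1.937 / 0.3453 = 5.61.
Minimum whole number of stages: N = 6.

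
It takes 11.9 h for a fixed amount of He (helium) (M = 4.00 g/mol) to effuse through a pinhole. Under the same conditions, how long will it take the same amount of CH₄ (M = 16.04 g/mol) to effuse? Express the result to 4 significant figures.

Using Graham's law: t_CH₄/t_He = √(M_CH₄/M_He) = √(16.04/4.00) = √4.010 = 2.002.
So the time for CH₄ is 11.9 × 2.002 = 23.83 h.

23.83 h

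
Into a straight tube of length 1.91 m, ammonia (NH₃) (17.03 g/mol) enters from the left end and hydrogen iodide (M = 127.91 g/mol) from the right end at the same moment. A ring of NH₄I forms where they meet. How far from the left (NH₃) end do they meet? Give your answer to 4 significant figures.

Distances travelled in equal time are proportional to diffusion rates, so d_NH₃/d_HI = √(M_HI/M_NH₃) = √(127.91/17.03) = 2.741.
With d_NH₃ + d_HI = 1.91 m, d_HI = 1.91/(1 + 2.741) = 0.5106 m.
d_NH₃ = 1.91 − 0.5106 = 1.399 m.

1.399 m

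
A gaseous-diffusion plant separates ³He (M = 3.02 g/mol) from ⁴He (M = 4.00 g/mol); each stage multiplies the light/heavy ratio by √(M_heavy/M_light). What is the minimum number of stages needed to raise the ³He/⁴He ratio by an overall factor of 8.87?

With α = √(4.00/3.02) per stage, ln α = ½ ln(1.32450) = 0.1405.
Need α^N ≥ 8.87 ⇒ N ≥ ln(8.87) / ln α = 2.183 / 0.1405 = 15.53.
Minimum whole number of stages: N = 16.

16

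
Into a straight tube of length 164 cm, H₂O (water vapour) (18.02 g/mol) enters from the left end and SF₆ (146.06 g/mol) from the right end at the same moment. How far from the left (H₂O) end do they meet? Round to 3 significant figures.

Graham's law gives d_H₂O/d_SF₆ = rate_H₂O/rate_SF₆ = √(M_SF₆/M_H₂O) = √(146.06/18.02) = 2.847.
With d_H₂O + d_SF₆ = 164 cm, d_SF₆ = 164/(1 + 2.847) = 42.63 cm.
d_H₂O = 164 − 42.63 = 121 cm.

121 cm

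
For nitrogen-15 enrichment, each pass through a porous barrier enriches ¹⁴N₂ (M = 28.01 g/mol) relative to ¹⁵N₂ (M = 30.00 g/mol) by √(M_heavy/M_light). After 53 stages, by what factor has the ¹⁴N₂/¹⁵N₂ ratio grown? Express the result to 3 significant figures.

After 53 stages the ratio has grown by (√(30.00/28.01))^53 = (30.00/28.01)^(53/2).
= 1.07105^(53/2) = 6.16.

6.16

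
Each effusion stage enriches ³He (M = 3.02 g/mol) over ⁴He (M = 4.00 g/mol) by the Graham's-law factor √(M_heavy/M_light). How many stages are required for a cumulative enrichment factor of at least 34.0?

26

With α = √(4.00/3.02) per stage, ln α = ½ ln(1.32450) = 0.1405.
Need α^N ≥ 34.0 ⇒ N ≥ ln(34.0) / ln α = 3.526 / 0.1405 = 25.10.
So at least 26 stages are needed.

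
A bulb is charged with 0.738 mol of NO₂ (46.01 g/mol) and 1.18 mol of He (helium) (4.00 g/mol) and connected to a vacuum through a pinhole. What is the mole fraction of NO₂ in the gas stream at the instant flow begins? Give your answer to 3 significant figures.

Each component's effusion rate ∝ (its partial pressure)·(1/√M) ∝ n_i/√M_i.
So x_NO₂ in the escaping gas = (n_NO₂/√M_NO₂) / Σ(n_i/√M_i)
= (0.738/√46.01) / (0.738/√46.01 + 1.18/√4.00) = 0.1088/(0.1088 + 0.5900) = 0.156.

0.156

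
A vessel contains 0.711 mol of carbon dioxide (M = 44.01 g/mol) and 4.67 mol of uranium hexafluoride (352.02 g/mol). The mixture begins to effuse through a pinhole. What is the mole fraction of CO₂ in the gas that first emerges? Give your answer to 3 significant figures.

Rate_i ∝ x_i/√M_i (Graham's law weighted by mole fraction), so the effusate composition follows n_i/√M_i.
So x_CO₂ in the escaping gas = (n_CO₂/√M_CO₂) / Σ(n_i/√M_i)
= (0.711/√44.01) / (0.711/√44.01 + 4.67/√352.02) = 0.1072/(0.1072 + 0.2489) = 0.301.

0.301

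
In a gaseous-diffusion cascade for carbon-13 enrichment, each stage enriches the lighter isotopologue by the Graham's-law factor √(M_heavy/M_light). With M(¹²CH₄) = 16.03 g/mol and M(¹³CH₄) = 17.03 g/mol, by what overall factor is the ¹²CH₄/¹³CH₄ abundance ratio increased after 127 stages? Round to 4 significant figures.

Each stage multiplies the ratio by α = √(17.03/16.03), so after 127 stages the overall factor is α^127 = (17.03/16.03)^(127/2).
= 1.06238^(127/2) = 46.65.

46.65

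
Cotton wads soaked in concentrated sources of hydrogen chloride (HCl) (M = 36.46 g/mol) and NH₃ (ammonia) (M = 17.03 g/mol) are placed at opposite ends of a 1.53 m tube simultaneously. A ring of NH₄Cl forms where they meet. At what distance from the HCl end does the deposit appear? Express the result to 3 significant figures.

The fronts meet when d_HCl + d_NH₃ = L with d_HCl/d_NH₃ = √(M_NH₃/M_HCl) (Graham's law). Here √(M_NH₃/M_HCl) = √(17.03/36.46) = 0.6834.
With d_HCl + d_NH₃ = 1.53 m, d_NH₃ = 1.53/(1 + 0.6834) = 0.9089 m.
d_HCl = 1.53 − 0.9089 = 0.621 m.

0.621 m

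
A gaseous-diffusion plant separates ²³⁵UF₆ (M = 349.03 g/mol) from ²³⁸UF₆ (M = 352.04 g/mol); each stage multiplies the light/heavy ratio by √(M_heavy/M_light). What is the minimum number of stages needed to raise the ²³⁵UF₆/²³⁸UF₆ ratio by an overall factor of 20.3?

With α = √(352.04/349.03) per stage, ln α = ½ ln(1.00862) = 0.004293.
Need α^N ≥ 20.3 ⇒ N ≥ ln(20.3) / ln α = 3.011 / 0.004293 = 701.21.
Rounding up, N = 702 stages.

702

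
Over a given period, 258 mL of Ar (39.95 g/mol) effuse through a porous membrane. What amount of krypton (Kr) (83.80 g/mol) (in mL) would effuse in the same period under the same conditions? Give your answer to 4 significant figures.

178.1 mL

Since effusion rate ∝ 1/√M, rate_Kr/rate_Ar = √(M_Ar/M_Kr) = √(39.95/83.80) = √0.4767 = 0.6905.
So the volume for Kr is 258 × 0.6905 = 178.1 mL.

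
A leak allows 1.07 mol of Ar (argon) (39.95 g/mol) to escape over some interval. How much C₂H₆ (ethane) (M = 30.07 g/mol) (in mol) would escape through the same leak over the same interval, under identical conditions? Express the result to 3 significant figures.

By Graham's law, rate_C₂H₆/rate_Ar = √(M_Ar/M_C₂H₆) = √(39.95/30.07) = √1.329 = 1.153.
So the amount for C₂H₆ is 1.07 × 1.153 = 1.23 mol.

1.23 mol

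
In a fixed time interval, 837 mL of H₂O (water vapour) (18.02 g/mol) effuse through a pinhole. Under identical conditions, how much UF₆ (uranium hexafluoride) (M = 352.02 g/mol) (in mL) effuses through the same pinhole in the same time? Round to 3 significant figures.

189 mL

Since effusion rate ∝ 1/√M, rate_UF₆/rate_H₂O = √(M_H₂O/M_UF₆) = √(18.02/352.02) = √0.05119 = 0.2263.
So the volume for UF₆ is 837 × 0.2263 = 189 mL.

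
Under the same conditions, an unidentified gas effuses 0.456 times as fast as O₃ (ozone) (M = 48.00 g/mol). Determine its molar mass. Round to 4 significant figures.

230.8 g/mol

From Graham's law, rate_X/rate_O₃ = √(M_O₃/M_X).
0.456 = √(48.00/M_X)
M_X = 48.00 / 0.456² = 48.00 / 0.2079 = 230.8 g/mol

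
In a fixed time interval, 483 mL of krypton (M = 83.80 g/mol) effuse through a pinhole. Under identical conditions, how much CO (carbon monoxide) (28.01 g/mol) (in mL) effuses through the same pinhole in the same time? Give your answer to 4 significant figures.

Since effusion rate ∝ 1/√M, rate_CO/rate_Kr = √(M_Kr/M_CO) = √(83.80/28.01) = √2.992 = 1.730.
So the volume for CO is 483 × 1.730 = 835.4 mL.

835.4 mL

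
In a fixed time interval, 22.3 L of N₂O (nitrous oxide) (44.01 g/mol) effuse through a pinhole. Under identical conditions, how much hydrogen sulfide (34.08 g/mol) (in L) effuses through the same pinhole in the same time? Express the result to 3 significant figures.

25.3 L

Since effusion rate ∝ 1/√M, rate_H₂S/rate_N₂O = √(M_N₂O/M_H₂S) = √(44.01/34.08) = √1.291 = 1.136.
So the volume for H₂S is 22.3 × 1.136 = 25.3 L.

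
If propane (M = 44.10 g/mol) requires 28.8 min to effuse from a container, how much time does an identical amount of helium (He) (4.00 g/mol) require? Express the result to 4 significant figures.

8.674 min

Using Graham's law: t_He/t_C₃H₈ = √(M_He/M_C₃H₈) = √(4.00/44.10) = √0.09070 = 0.3012.
So the time for He is 28.8 × 0.3012 = 8.674 min.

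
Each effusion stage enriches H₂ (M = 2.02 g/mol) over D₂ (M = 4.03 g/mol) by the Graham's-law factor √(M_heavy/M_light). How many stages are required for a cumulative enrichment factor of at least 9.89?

With α = √(4.03/2.02) per stage, ln α = ½ ln(1.99505) = 0.3453.
Need α^N ≥ 9.89 ⇒ N ≥ ln(9.89) / ln α = 2.292 / 0.3453 = 6.64.
Rounding up, N = 7 stages.

7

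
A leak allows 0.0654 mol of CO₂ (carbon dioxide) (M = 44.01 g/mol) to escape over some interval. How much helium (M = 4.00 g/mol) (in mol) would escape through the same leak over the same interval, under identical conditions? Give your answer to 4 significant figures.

0.2169 mol

Graham's law gives rate_He/rate_CO₂ = √(M_CO₂/M_He) = √(44.01/4.00) = √11.00 = 3.317.
So the amount for He is 0.0654 × 3.317 = 0.2169 mol.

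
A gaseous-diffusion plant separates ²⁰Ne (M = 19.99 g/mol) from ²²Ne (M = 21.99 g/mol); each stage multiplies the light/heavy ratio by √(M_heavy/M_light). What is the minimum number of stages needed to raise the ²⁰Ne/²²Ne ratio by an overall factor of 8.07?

44

Single-stage factor α = √(21.99/19.99), so ln α = ½ ln(1.10005) = 0.04768.
Need α^N ≥ 8.07 ⇒ N ≥ ln(8.07) / ln α = 2.088 / 0.04768 = 43.80.
Rounding up, N = 44 stages.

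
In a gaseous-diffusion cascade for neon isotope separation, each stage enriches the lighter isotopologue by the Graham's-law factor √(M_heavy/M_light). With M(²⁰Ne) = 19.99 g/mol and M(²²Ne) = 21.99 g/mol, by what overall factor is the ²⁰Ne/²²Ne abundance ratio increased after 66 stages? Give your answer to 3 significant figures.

The single-stage factor is √(M_heavy/M_light), so 66 stages give [√(21.99/19.99)]^66 = (21.99/19.99)^(66/2).
= 1.10005^33 = 23.3.

23.3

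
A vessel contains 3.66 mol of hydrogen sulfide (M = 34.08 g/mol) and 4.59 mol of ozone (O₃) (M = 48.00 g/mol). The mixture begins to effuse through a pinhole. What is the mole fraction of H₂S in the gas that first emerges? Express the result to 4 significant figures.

Effusion rate of each component ∝ n_i/√M_i (partial pressure × 1/√M).
So x_H₂S in the escaping gas = (n_H₂S/√M_H₂S) / Σ(n_i/√M_i)
= (3.66/√34.08) / (3.66/√34.08 + 4.59/√48.00) = 0.6269/(0.6269 + 0.6625) = 0.4862.

0.4862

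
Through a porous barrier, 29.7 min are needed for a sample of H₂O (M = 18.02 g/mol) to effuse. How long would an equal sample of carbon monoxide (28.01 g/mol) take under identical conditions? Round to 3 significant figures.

Since effusion rate ∝ 1/√M, t_CO/t_H₂O = √(M_CO/M_H₂O) = √(28.01/18.02) = √1.554 = 1.247.
So the time for CO is 29.7 × 1.247 = 37.0 min.

37.0 min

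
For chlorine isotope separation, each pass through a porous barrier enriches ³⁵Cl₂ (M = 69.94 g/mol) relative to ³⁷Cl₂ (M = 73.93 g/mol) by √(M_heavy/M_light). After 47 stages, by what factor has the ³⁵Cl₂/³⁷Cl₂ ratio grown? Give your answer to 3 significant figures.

Overall factor = α^47 with α = √(73.93/69.94), i.e. (73.93/69.94)^(47/2).
= 1.05705^(47/2) = 3.68.

3.68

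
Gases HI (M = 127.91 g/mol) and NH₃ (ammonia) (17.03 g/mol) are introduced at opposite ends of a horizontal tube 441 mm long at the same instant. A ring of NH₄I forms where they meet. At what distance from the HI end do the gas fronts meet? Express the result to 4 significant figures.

117.9 mm

The fronts meet when d_HI + d_NH₃ = L with d_HI/d_NH₃ = √(M_NH₃/M_HI) (Graham's law). Here √(M_NH₃/M_HI) = √(17.03/127.91) = 0.3649.
With d_HI + d_NH₃ = 441 mm, d_NH₃ = 441/(1 + 0.3649) = 323.1 mm.
d_HI = 441 − 323.1 = 117.9 mm.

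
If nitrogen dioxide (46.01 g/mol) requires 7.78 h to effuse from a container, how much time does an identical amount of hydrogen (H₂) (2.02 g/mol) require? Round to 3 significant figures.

1.63 h

By Graham's law, t_H₂/t_NO₂ = √(M_H₂/M_NO₂) = √(2.02/46.01) = √0.04390 = 0.2095.
So the time for H₂ is 7.78 × 0.2095 = 1.63 h.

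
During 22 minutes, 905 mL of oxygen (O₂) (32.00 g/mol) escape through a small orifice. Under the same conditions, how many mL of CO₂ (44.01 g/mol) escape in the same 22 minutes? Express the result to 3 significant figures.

772 mL

Since effusion rate ∝ 1/√M, rate_CO₂/rate_O₂ = √(M_O₂/M_CO₂) = √(32.00/44.01) = √0.7271 = 0.8527.
So the volume for CO₂ is 905 × 0.8527 = 772 mL.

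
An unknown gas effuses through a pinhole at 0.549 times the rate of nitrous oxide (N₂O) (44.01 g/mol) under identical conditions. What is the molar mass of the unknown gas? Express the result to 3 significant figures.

146 g/mol

Graham's law gives rate_X/rate_N₂O = √(M_N₂O/M_X).
0.549 = √(44.01/M_X)
M_X = 44.01 / 0.549² = 44.01 / 0.3014 = 146 g/mol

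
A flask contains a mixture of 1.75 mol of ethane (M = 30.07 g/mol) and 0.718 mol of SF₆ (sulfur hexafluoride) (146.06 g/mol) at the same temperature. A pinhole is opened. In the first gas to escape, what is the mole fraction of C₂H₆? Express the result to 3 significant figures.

The effusion rate of species i is ∝ p_i/√M_i ∝ n_i/√M_i.
Mole fraction of C₂H₆ in the effusate = (n_C₂H₆/√M_C₂H₆) / (n_C₂H₆/√M_C₂H₆ + n_SF₆/√M_SF₆)
= (1.75/√30.07) / (1.75/√30.07 + 0.718/√146.06) = 0.3191/(0.3191 + 0.05941) = 0.843.

0.843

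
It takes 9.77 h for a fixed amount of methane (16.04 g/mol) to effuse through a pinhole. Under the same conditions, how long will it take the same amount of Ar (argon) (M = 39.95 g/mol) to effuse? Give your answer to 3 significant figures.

From Graham's law, t_Ar/t_CH₄ = √(M_Ar/M_CH₄) = √(39.95/16.04) = √2.491 = 1.578.
So the time for Ar is 9.77 × 1.578 = 15.4 h.

15.4 h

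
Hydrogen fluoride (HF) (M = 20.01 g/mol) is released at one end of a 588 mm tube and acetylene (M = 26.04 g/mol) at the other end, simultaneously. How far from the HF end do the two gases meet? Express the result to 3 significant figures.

313 mm

Graham's law gives d_HF/d_C₂H₂ = rate_HF/rate_C₂H₂ = √(M_C₂H₂/M_HF) = √(26.04/20.01) = 1.141.
With d_HF + d_C₂H₂ = 588 mm, d_C₂H₂ = 588/(1 + 1.141) = 274.7 mm.
d_HF = 588 − 274.7 = 313 mm.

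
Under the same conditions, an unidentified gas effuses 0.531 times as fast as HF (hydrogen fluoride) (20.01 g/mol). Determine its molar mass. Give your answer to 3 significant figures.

71.0 g/mol

From Graham's law, rate_X/rate_HF = √(M_HF/M_X).
0.531 = √(20.01/M_X)
M_X = 20.01 / 0.531² = 20.01 / 0.2820 = 71.0 g/mol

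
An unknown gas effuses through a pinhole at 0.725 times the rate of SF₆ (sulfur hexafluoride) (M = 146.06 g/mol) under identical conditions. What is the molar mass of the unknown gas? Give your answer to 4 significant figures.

277.9 g/mol

From Graham's law, rate_X/rate_SF₆ = √(M_SF₆/M_X).
0.725 = √(146.06/M_X)
M_X = 146.06 / 0.725² = 146.06 / 0.5256 = 277.9 g/mol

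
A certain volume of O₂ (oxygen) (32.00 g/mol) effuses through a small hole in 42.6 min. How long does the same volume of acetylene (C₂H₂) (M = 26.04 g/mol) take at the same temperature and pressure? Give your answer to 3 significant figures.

Using Graham's law: t_C₂H₂/t_O₂ = √(M_C₂H₂/M_O₂) = √(26.04/32.00) = √0.8137 = 0.9021.
So the time for C₂H₂ is 42.6 × 0.9021 = 38.4 min.

38.4 min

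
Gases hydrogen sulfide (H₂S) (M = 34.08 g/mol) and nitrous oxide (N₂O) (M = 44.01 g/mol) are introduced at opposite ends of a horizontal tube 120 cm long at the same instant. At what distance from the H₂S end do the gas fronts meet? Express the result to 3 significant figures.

The fronts meet when d_H₂S + d_N₂O = L with d_H₂S/d_N₂O = √(M_N₂O/M_H₂S) (Graham's law). Here √(M_N₂O/M_H₂S) = √(44.01/34.08) = 1.136.
With d_H₂S + d_N₂O = 120 cm, d_N₂O = 120/(1 + 1.136) = 56.17 cm.
d_H₂S = 120 − 56.17 = 63.8 cm.

63.8 cm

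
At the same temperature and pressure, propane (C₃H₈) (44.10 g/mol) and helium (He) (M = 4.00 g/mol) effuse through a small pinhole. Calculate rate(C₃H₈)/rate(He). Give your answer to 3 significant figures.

0.301

Graham's law gives rate_C₃H₈/rate_He = √(M_He/M_C₃H₈) = √(4.00/44.10) = √0.09070 = 0.301.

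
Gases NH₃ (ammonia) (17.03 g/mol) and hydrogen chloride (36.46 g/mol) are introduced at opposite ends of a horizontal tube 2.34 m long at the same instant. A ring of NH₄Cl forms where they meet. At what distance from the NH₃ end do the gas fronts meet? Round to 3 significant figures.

Graham's law gives d_NH₃/d_HCl = rate_NH₃/rate_HCl = √(M_HCl/M_NH₃) = √(36.46/17.03) = 1.463.
With d_NH₃ + d_HCl = 2.34 m, d_HCl = 2.34/(1 + 1.463) = 0.9500 m.
d_NH₃ = 2.34 − 0.9500 = 1.39 m.

1.39 m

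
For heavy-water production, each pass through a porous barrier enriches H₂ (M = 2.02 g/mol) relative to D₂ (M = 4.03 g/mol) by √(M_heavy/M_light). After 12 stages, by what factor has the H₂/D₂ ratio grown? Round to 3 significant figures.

Each stage multiplies the ratio by α = √(4.03/2.02), so after 12 stages the overall factor is α^12 = (4.03/2.02)^(12/2).
= 1.99505^6 = 63.1.

63.1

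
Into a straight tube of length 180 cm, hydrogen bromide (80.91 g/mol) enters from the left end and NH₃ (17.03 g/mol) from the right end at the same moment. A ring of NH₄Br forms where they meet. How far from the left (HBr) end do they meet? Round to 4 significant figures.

56.61 cm

The fronts meet when d_HBr + d_NH₃ = L with d_HBr/d_NH₃ = √(M_NH₃/M_HBr) (Graham's law). Here √(M_NH₃/M_HBr) = √(17.03/80.91) = 0.4588.
With d_HBr + d_NH₃ = 180 cm, d_NH₃ = 180/(1 + 0.4588) = 123.4 cm.
d_HBr = 180 − 123.4 = 56.61 cm.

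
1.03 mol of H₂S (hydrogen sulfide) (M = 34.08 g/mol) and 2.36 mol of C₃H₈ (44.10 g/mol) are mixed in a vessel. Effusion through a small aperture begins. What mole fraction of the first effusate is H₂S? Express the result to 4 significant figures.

0.3318

Each component's effusion rate ∝ (its partial pressure)·(1/√M) ∝ n_i/√M_i.
So x_H₂S in the escaping gas = (n_H₂S/√M_H₂S) / Σ(n_i/√M_i)
= (1.03/√34.08) / (1.03/√34.08 + 2.36/√44.10) = 0.1764/(0.1764 + 0.3554) = 0.3318.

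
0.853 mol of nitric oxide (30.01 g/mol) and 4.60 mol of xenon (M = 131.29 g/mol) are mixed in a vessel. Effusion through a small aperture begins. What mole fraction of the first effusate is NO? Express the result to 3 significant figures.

0.279

Effusion rate of each component ∝ n_i/√M_i (partial pressure × 1/√M).
So x_NO in the escaping gas = (n_NO/√M_NO) / Σ(n_i/√M_i)
= (0.853/√30.01) / (0.853/√30.01 + 4.60/√131.29) = 0.1557/(0.1557 + 0.4015) = 0.279.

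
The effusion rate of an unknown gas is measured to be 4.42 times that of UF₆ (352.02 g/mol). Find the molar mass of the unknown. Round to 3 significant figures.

18.0 g/mol

Graham's law gives rate_X/rate_UF₆ = √(M_UF₆/M_X).
4.42 = √(352.02/M_X)
M_X = 352.02 / 4.42² = 352.02 / 19.54 = 18.0 g/mol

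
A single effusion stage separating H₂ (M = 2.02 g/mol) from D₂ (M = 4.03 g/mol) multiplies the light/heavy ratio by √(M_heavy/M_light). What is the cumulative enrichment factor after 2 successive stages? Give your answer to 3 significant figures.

2.00

Each stage multiplies the ratio by α = √(4.03/2.02), so after 2 stages the overall factor is α^2 = (4.03/2.02)^(2/2).
= 1.99505^1 = 2.00.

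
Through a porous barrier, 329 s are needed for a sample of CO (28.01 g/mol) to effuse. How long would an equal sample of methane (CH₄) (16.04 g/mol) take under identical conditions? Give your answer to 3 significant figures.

From Graham's law, t_CH₄/t_CO = √(M_CH₄/M_CO) = √(16.04/28.01) = √0.5727 = 0.7567.
So the time for CH₄ is 329 × 0.7567 = 249 s.

249 s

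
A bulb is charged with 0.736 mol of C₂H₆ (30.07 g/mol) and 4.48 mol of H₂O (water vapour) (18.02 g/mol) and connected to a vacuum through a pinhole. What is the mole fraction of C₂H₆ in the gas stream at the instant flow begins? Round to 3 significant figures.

Rate_i ∝ x_i/√M_i (Graham's law weighted by mole fraction), so the effusate composition follows n_i/√M_i.
Mole fraction of C₂H₆ in the effusate = (n_C₂H₆/√M_C₂H₆) / (n_C₂H₆/√M_C₂H₆ + n_H₂O/√M_H₂O)
= (0.736/√30.07) / (0.736/√30.07 + 4.48/√18.02) = 0.1342/(0.1342 + 1.055) = 0.113.

0.113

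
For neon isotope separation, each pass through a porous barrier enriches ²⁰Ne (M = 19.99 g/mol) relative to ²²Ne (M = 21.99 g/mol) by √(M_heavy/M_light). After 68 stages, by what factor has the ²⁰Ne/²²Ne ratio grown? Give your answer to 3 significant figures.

25.6

Each stage multiplies the ratio by α = √(21.99/19.99), so after 68 stages the overall factor is α^68 = (21.99/19.99)^(68/2).
= 1.10005^34 = 25.6.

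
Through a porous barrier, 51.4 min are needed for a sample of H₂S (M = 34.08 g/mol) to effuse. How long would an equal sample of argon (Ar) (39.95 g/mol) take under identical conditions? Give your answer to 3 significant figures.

By Graham's law, t_Ar/t_H₂S = √(M_Ar/M_H₂S) = √(39.95/34.08) = √1.172 = 1.083.
So the time for Ar is 51.4 × 1.083 = 55.7 min.

55.7 min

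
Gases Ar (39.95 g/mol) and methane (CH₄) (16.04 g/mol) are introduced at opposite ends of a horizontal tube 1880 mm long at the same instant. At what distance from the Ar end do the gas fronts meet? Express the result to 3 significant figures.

729 mm

Graham's law gives d_Ar/d_CH₄ = rate_Ar/rate_CH₄ = √(M_CH₄/M_Ar) = √(16.04/39.95) = 0.6336.
With d_Ar + d_CH₄ = 1880 mm, d_CH₄ = 1880/(1 + 0.6336) = 1151 mm.
d_Ar = 1880 − 1151 = 729 mm.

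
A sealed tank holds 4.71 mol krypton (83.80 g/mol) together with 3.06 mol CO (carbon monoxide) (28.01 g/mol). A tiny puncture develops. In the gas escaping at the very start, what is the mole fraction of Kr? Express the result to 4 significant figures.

Rate_i ∝ x_i/√M_i (Graham's law weighted by mole fraction), so the effusate composition follows n_i/√M_i.
Mole fraction of Kr in the effusate = (n_Kr/√M_Kr) / (n_Kr/√M_Kr + n_CO/√M_CO)
= (4.71/√83.80) / (4.71/√83.80 + 3.06/√28.01) = 0.5145/(0.5145 + 0.5782) = 0.4709.

0.4709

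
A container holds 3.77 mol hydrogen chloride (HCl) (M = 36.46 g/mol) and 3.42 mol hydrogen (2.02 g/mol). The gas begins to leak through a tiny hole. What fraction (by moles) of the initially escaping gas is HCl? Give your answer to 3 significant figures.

Rate_i ∝ x_i/√M_i (Graham's law weighted by mole fraction), so the effusate composition follows n_i/√M_i.
So x_HCl in the escaping gas = (n_HCl/√M_HCl) / Σ(n_i/√M_i)
= (3.77/√36.46) / (3.77/√36.46 + 3.42/√2.02) = 0.6244/(0.6244 + 2.406) = 0.206.

0.206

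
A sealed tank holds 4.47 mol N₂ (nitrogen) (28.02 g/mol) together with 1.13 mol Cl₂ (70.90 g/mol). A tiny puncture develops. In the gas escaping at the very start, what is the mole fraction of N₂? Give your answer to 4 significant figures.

0.8629

Rate_i ∝ x_i/√M_i (Graham's law weighted by mole fraction), so the effusate composition follows n_i/√M_i.
So x_N₂ in the escaping gas = (n_N₂/√M_N₂) / Σ(n_i/√M_i)
= (4.47/√28.02) / (4.47/√28.02 + 1.13/√70.90) = 0.8444/(0.8444 + 0.1342) = 0.8629.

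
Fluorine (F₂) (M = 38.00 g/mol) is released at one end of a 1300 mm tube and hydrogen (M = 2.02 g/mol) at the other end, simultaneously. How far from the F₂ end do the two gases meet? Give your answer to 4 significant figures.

243.6 mm

The fronts meet when d_F₂ + d_H₂ = L with d_F₂/d_H₂ = √(M_H₂/M_F₂) (Graham's law). Here √(M_H₂/M_F₂) = √(2.02/38.00) = 0.2306.
With d_F₂ + d_H₂ = 1300 mm, d_H₂ = 1300/(1 + 0.2306) = 1056 mm.
d_F₂ = 1300 − 1056 = 243.6 mm.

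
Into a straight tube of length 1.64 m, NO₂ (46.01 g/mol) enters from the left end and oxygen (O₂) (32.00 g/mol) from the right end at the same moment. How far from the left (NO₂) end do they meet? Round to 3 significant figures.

0.746 m

Graham's law gives d_NO₂/d_O₂ = rate_NO₂/rate_O₂ = √(M_O₂/M_NO₂) = √(32.00/46.01) = 0.8340.
With d_NO₂ + d_O₂ = 1.64 m, d_O₂ = 1.64/(1 + 0.8340) = 0.8942 m.
d_NO₂ = 1.64 − 0.8942 = 0.746 m.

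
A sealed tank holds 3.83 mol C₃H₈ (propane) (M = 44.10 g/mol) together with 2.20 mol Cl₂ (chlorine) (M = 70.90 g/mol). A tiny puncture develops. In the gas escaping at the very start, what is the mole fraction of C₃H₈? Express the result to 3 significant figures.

Effusion rate of each component ∝ n_i/√M_i (partial pressure × 1/√M).
x_C₃H₈(eff) = (n_C₃H₈/√M_C₃H₈) / (n_C₃H₈/√M_C₃H₈ + n_Cl₂/√M_Cl₂)
= (3.83/√44.10) / (3.83/√44.10 + 2.20/√70.90) = 0.5767/(0.5767 + 0.2613) = 0.688.

0.688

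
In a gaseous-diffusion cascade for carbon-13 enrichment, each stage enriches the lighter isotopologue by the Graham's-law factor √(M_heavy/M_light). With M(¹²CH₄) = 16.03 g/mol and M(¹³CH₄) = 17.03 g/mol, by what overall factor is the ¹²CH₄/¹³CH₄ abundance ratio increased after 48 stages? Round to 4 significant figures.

4.273

Overall factor = α^48 with α = √(17.03/16.03), i.e. (17.03/16.03)^(48/2).
= 1.06238^24 = 4.273.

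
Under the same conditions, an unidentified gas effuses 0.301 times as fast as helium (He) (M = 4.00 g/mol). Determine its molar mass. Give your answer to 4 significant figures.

44.15 g/mol

By Graham's law, rate_X/rate_He = √(M_He/M_X).
0.301 = √(4.00/M_X)
M_X = 4.00 / 0.301² = 4.00 / 0.09060 = 44.15 g/mol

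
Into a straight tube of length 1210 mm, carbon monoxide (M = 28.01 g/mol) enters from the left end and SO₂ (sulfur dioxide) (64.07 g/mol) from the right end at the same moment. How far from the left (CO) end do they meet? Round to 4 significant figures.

The fronts meet when d_CO + d_SO₂ = L with d_CO/d_SO₂ = √(M_SO₂/M_CO) (Graham's law). Here √(M_SO₂/M_CO) = √(64.07/28.01) = 1.512.
With d_CO + d_SO₂ = 1210 mm, d_SO₂ = 1210/(1 + 1.512) = 481.6 mm.
d_CO = 1210 − 481.6 = 728.4 mm.

728.4 mm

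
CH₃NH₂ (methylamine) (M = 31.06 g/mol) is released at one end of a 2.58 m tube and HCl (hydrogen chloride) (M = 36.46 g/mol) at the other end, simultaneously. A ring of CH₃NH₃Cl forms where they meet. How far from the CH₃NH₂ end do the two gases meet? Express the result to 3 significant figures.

1.34 m

Distances travelled in equal time are proportional to diffusion rates, so d_CH₃NH₂/d_HCl = √(M_HCl/M_CH₃NH₂) = √(36.46/31.06) = 1.083.
With d_CH₃NH₂ + d_HCl = 2.58 m, d_HCl = 2.58/(1 + 1.083) = 1.238 m.
d_CH₃NH₂ = 2.58 − 1.238 = 1.34 m.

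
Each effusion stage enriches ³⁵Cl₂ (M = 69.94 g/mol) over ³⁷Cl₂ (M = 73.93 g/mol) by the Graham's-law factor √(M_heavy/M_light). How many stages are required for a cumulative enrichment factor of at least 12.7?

Per stage α = (73.93/69.94)^(1/2) = 1.05705^0.5, giving ln α = 0.02774.
Need α^N ≥ 12.7 ⇒ N ≥ ln(12.7) / ln α = 2.542 / 0.02774 = 91.62.
Minimum whole number of stages: N = 92.

92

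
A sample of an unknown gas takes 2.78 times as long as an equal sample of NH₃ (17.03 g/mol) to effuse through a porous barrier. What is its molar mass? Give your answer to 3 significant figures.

Since effusion rate ∝ 1/√M, t_X/t_NH₃ = √(M_X/M_NH₃).
2.78 = √(M_X/17.03)
M_X = 17.03 × 2.78² = 17.03 × 7.728 = 132 g/mol

132 g/mol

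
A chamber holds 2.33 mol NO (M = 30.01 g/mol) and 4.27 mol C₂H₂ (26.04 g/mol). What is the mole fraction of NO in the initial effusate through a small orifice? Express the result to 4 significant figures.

The effusion rate of species i is ∝ p_i/√M_i ∝ n_i/√M_i.
So x_NO in the escaping gas = (n_NO/√M_NO) / Σ(n_i/√M_i)
= (2.33/√30.01) / (2.33/√30.01 + 4.27/√26.04) = 0.4253/(0.4253 + 0.8368) = 0.3370.

0.3370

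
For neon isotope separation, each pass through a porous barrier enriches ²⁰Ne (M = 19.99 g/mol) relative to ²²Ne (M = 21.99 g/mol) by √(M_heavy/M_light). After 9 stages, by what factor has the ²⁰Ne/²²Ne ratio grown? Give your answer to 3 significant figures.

The single-stage factor is √(M_heavy/M_light), so 9 stages give [√(21.99/19.99)]^9 = (21.99/19.99)^(9/2).
= 1.10005^(9/2) = 1.54.

1.54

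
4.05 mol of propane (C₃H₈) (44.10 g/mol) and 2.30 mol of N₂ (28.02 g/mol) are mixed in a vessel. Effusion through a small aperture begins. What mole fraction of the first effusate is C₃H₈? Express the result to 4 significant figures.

0.5840

The effusion rate of species i is ∝ p_i/√M_i ∝ n_i/√M_i.
So x_C₃H₈ in the escaping gas = (n_C₃H₈/√M_C₃H₈) / Σ(n_i/√M_i)
= (4.05/√44.10) / (4.05/√44.10 + 2.30/√28.02) = 0.6099/(0.6099 + 0.4345) = 0.5840.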